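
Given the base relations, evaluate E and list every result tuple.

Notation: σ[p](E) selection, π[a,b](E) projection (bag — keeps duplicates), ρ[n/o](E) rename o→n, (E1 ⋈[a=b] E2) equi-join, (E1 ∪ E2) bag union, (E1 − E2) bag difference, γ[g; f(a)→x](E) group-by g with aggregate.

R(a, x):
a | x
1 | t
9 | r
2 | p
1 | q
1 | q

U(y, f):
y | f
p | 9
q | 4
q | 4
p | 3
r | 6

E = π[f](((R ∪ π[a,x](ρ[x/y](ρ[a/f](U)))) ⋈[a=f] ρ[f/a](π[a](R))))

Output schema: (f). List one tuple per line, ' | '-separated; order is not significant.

Per-node cardinality:
  R → 5
  U → 5
  ρ[a/f](U) → 5
  ρ[x/y](ρ[a/f](U)) → 5
  π[a,x](ρ[x/y](ρ[a/f](U))) → 5
  (R ∪ π[a,x](ρ[x/y](ρ[a/f](U)))) → 10
  R → 5
  π[a](R) → 5
  ρ[f/a](π[a](R)) → 5
  ((R ∪ π[a,x](ρ[x/y](ρ[a/f](U)))) ⋈[a=f] ρ[f/a](π[a](R))) → 12
  π[f](((R ∪ π[a,x](ρ[x/y](ρ[a/f](U)))) ⋈[a=f] ρ[f/a](π[a](R)))) → 12

== RESULT ==
f
1
1
1
1
1
1
1
1
1
2
9
9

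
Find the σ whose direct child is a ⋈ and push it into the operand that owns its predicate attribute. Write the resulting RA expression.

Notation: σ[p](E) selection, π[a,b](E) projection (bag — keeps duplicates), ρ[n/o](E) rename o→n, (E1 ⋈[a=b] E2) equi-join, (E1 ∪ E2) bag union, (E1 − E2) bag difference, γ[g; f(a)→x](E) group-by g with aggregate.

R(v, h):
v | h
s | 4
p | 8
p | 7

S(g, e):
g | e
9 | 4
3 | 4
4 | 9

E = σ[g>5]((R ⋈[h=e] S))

σ filters on g, owned by the right side.
E' = (R ⋈[h=e] σ[g>5](S))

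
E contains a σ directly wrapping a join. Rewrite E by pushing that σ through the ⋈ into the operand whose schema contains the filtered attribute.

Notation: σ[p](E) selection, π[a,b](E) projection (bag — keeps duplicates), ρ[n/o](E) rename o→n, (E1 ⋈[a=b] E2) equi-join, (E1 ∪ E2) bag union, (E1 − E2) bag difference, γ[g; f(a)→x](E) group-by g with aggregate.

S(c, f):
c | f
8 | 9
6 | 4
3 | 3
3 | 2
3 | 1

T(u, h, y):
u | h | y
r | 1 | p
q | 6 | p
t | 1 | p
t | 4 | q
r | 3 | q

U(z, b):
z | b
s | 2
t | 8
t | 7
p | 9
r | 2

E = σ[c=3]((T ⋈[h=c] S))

σ filters on c, owned by the right side.
E' = (T ⋈[h=c] σ[c=3](S))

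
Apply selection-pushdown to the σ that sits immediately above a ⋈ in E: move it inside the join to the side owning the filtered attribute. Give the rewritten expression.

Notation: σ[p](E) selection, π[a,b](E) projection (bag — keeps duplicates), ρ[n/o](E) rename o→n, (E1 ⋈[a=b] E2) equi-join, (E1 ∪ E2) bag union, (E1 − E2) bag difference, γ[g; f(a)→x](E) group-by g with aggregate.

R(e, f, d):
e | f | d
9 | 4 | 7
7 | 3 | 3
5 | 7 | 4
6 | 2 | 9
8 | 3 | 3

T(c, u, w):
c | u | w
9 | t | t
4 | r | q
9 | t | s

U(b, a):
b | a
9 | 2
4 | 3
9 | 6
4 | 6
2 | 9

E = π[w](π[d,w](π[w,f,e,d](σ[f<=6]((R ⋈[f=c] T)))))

σ filters on f, owned by the left side.
E' = π[w](π[d,w](π[w,f,e,d]((σ[f<=6](R) ⋈[f=c] T))))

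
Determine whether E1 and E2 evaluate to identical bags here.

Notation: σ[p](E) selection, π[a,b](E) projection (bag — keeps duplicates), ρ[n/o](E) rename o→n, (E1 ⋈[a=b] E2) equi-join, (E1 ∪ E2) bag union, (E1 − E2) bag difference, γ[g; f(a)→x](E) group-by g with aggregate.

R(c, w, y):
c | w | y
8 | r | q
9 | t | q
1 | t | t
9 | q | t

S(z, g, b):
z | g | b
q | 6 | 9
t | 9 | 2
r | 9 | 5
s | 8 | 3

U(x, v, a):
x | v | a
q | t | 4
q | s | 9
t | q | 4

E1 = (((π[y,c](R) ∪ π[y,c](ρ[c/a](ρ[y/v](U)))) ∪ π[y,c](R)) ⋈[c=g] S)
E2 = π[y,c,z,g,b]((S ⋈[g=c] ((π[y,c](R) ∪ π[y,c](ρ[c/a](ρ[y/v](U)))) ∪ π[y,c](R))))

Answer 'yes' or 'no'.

E1 per-node cardinality:
  R → 4
  π[y,c](R) → 4
  U → 3
  ρ[y/v](U) → 3
  ρ[c/a](ρ[y/v](U)) → 3
  π[y,c](ρ[c/a](ρ[y/v](U))) → 3
  (π[y,c](R) ∪ π[y,c](ρ[c/a](ρ[y/v](U)))) → 7
  R → 4
  π[y,c](R) → 4
  ((π[y,c](R) ∪ π[y,c](ρ[c/a](ρ[y/v](U)))) ∪ π[y,c](R)) → 11
  S → 4
  (((π[y,c](R) ∪ π[y,c](ρ[c/a](ρ[y/v](U)))) ∪ π[y,c](R)) ⋈[c=g] S) → 12
E2 per-node cardinality:
  S → 4
  R → 4
  π[y,c](R) → 4
  U → 3
  ρ[y/v](U) → 3
  ρ[c/a](ρ[y/v](U)) → 3
  π[y,c](ρ[c/a](ρ[y/v](U))) → 3
  (π[y,c](R) ∪ π[y,c](ρ[c/a](ρ[y/v](U)))) → 7
  R → 4
  π[y,c](R) → 4
  ((π[y,c](R) ∪ π[y,c](ρ[c/a](ρ[y/v](U)))) ∪ π[y,c](R)) → 11
  (S ⋈[g=c] ((π[y,c](R) ∪ π[y,c](ρ[c/a](ρ[y/v](U)))) ∪ π[y,c](R))) → 12
  π[y,c,z,g,b]((S ⋈[g=c] ((π[y,c](R) ∪ π[y,c](ρ[c/a](ρ[y/v](U)))) ∪ π[y,c](R)))) → 12

E1 and E2 produce the same multiset:
y | c | z | g | b
q | 8 | s | 8 | 3
q | 8 | s | 8 | 3
q | 9 | r | 9 | 5
q | 9 | r | 9 | 5
q | 9 | t | 9 | 2
q | 9 | t | 9 | 2
s | 9 | r | 9 | 5
s | 9 | t | 9 | 2
t | 9 | r | 9 | 5
t | 9 | r | 9 | 5
t | 9 | t | 9 | 2
t | 9 | t | 9 | 2

yes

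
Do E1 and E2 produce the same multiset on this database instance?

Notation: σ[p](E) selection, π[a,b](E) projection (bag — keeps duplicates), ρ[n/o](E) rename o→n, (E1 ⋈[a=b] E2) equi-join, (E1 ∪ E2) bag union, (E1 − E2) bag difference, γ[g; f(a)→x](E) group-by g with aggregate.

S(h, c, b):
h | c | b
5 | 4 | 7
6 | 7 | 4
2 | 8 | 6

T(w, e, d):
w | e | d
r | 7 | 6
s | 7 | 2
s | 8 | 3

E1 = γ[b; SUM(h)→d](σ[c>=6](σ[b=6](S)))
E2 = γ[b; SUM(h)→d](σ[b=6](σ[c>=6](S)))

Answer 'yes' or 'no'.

E1 per-node cardinality:
  S → 3
  σ[b=6](S) → 1
  σ[c>=6](σ[b=6](S)) → 1
  γ[b; SUM(h)→d](σ[c>=6](σ[b=6](S))) → 1
E2 per-node cardinality:
  S → 3
  σ[c>=6](S) → 2
  σ[b=6](σ[c>=6](S)) → 1
  γ[b; SUM(h)→d](σ[b=6](σ[c>=6](S))) → 1

E1 and E2 produce the same multiset:
b | d
6 | 2

yes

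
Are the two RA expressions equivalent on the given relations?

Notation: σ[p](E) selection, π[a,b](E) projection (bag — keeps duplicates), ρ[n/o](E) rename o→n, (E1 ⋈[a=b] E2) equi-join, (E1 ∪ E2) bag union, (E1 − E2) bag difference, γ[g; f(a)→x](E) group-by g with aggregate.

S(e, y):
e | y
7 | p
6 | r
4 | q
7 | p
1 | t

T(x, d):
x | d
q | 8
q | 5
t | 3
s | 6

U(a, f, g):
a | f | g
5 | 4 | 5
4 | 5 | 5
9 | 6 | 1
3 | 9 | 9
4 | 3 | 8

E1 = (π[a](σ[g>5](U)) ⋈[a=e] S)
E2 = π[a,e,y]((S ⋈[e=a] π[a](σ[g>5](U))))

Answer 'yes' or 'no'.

E1 row counts bottom-up:
  U → 5
  σ[g>5](U) → 2
  π[a](σ[g>5](U)) → 2
  S → 5
  (π[a](σ[g>5](U)) ⋈[a=e] S) → 1
E2 row counts bottom-up:
  S → 5
  U → 5
  σ[g>5](U) → 2
  π[a](σ[g>5](U)) → 2
  (S ⋈[e=a] π[a](σ[g>5](U))) → 1
  π[a,e,y]((S ⋈[e=a] π[a](σ[g>5](U)))) → 1

E1 and E2 produce the same multiset:
a | e | y
4 | 4 | q

yes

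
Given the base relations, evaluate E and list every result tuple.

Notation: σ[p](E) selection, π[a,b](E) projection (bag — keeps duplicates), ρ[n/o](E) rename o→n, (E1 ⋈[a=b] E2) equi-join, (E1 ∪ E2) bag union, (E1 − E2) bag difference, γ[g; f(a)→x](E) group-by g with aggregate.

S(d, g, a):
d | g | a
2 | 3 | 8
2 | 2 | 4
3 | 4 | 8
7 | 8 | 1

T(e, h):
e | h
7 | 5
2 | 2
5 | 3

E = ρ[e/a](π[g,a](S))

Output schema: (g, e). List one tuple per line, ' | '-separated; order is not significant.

Per-node cardinality:
  S → 4
  π[g,a](S) → 4
  ρ[e/a](π[g,a](S)) → 4

== RESULT ==
g | e
2 | 4
3 | 8
4 | 8
8 | 1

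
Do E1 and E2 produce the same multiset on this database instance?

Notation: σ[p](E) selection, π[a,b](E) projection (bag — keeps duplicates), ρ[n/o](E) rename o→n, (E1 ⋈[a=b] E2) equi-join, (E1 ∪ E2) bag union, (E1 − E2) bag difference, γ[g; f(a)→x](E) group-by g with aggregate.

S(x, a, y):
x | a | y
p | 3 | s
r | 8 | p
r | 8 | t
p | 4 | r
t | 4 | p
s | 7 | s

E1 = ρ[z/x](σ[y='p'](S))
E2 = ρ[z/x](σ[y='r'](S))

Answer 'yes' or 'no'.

E1 row counts bottom-up:
  S → 6
  σ[y='p'](S) → 2
  ρ[z/x](σ[y='p'](S)) → 2
E2 row counts bottom-up:
  S → 6
  σ[y='r'](S) → 1
  ρ[z/x](σ[y='r'](S)) → 1

E1 result:
z | a | y
r | 8 | p
t | 4 | p
E2 result:
z | a | y
p | 4 | r
Witness: ('t', 4, 'p') appears 1× in E1 but 0× in E2.

no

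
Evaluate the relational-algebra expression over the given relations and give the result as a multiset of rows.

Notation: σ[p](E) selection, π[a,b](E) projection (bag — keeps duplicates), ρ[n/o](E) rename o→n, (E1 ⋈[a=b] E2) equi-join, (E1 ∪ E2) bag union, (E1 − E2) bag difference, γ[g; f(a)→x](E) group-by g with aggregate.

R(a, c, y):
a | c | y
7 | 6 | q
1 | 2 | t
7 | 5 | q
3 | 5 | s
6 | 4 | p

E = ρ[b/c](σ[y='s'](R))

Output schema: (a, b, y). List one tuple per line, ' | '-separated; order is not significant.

Row counts bottom-up:
  R → 5
  σ[y='s'](R) → 1
  ρ[b/c](σ[y='s'](R)) → 1

== RESULT ==
a | b | y
3 | 5 | s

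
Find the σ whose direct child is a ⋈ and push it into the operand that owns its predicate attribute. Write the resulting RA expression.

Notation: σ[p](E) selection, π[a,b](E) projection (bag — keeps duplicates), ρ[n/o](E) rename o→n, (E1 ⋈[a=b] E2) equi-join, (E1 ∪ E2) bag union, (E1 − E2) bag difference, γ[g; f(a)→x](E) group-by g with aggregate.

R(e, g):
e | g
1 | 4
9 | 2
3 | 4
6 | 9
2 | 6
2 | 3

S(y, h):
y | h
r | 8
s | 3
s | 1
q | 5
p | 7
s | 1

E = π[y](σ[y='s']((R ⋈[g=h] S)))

σ filters on y, owned by the right side.
E' = π[y]((R ⋈[g=h] σ[y='s'](S)))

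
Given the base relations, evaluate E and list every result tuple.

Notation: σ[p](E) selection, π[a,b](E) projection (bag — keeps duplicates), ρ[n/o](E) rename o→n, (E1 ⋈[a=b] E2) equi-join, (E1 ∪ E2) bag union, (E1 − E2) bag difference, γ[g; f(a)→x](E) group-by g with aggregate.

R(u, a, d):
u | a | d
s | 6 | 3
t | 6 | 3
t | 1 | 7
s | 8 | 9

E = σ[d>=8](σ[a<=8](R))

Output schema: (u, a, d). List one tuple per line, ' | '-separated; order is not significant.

Per-node cardinality:
  R → 4
  σ[a<=8](R) → 4
  σ[d>=8](σ[a<=8](R)) → 1

== RESULT ==
u | a | d
s | 8 | 9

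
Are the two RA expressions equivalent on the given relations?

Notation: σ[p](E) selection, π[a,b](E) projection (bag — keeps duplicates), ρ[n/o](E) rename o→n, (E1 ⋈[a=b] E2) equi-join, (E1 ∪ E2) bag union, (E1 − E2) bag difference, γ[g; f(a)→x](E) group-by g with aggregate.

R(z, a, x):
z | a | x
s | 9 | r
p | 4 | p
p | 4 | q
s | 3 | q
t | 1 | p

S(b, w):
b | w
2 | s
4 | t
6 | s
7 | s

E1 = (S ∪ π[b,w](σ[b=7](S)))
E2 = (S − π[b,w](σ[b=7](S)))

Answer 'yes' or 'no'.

E1 stepwise |·|:
  S → 4
  S → 4
  σ[b=7](S) → 1
  π[b,w](σ[b=7](S)) → 1
  (S ∪ π[b,w](σ[b=7](S))) → 5
E2 stepwise |·|:
  S → 4
  S → 4
  σ[b=7](S) → 1
  π[b,w](σ[b=7](S)) → 1
  (S − π[b,w](σ[b=7](S))) → 3

E1 result:
b | w
2 | s
4 | t
6 | s
7 | s
7 | s
E2 result:
b | w
2 | s
4 | t
6 | s
Witness: (7, 's') appears 2× in E1 but 0× in E2.

no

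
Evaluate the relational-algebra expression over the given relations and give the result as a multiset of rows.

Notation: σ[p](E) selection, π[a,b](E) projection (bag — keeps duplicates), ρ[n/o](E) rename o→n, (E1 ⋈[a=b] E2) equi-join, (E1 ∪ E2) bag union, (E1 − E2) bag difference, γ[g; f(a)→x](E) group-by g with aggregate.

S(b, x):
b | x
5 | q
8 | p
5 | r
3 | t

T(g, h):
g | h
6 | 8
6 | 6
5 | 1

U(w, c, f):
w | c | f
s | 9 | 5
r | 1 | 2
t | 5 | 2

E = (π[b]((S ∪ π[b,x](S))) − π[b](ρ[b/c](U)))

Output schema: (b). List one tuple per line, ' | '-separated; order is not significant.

Subexpression sizes:
  S → 4
  S → 4
  π[b,x](S) → 4
  (S ∪ π[b,x](S)) → 8
  π[b]((S ∪ π[b,x](S))) → 8
  U → 3
  ρ[b/c](U) → 3
  π[b](ρ[b/c](U)) → 3
  (π[b]((S ∪ π[b,x](S))) − π[b](ρ[b/c](U))) → 7

== RESULT ==
b
3
3
5
5
5
8
8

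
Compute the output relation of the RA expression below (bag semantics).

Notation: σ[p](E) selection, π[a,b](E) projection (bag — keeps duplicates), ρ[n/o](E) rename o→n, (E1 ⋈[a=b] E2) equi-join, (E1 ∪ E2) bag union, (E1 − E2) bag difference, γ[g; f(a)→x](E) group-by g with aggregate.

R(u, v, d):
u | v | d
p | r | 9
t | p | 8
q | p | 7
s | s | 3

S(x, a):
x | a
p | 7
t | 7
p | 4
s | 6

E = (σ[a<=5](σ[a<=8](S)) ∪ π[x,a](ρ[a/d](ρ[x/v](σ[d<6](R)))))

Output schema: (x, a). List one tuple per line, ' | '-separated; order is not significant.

Per-node cardinality:
  S → 4
  σ[a<=8](S) → 4
  σ[a<=5](σ[a<=8](S)) → 1
  R → 4
  σ[d<6](R) → 1
  ρ[x/v](σ[d<6](R)) → 1
  ρ[a/d](ρ[x/v](σ[d<6](R))) → 1
  π[x,a](ρ[a/d](ρ[x/v](σ[d<6](R)))) → 1
  (σ[a<=5](σ[a<=8](S)) ∪ π[x,a](ρ[a/d](ρ[x/v](σ[d<6](R))))) → 2

== RESULT ==
x | a
p | 4
s | 3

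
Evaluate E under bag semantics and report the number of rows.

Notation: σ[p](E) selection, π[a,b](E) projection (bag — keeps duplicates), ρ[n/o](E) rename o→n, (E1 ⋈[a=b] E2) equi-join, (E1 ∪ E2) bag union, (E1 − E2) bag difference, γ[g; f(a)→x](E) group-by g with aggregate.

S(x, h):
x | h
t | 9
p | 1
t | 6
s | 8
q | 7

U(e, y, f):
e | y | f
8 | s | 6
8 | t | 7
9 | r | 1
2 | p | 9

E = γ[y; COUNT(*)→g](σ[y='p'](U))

Subexpression sizes:
  U → 4
  σ[y='p'](U) → 1
  γ[y; COUNT(*)→g](σ[y='p'](U)) → 1

|E| = 1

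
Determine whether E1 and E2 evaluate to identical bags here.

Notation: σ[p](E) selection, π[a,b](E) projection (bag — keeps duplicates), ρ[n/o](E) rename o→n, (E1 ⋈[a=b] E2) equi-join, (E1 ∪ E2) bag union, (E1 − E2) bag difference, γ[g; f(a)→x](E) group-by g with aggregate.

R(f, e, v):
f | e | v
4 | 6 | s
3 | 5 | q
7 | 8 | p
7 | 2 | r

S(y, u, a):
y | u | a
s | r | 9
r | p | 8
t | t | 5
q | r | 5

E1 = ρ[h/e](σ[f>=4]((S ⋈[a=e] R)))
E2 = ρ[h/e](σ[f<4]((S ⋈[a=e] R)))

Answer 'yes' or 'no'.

E1 subexpression sizes:
  S → 4
  R → 4
  (S ⋈[a=e] R) → 3
  σ[f>=4]((S ⋈[a=e] R)) → 1
  ρ[h/e](σ[f>=4]((S ⋈[a=e] R))) → 1
E2 subexpression sizes:
  S → 4
  R → 4
  (S ⋈[a=e] R) → 3
  σ[f<4]((S ⋈[a=e] R)) → 2
  ρ[h/e](σ[f<4]((S ⋈[a=e] R))) → 2

E1 result:
y | u | a | f | h | v
r | p | 8 | 7 | 8 | p
E2 result:
y | u | a | f | h | v
q | r | 5 | 3 | 5 | q
t | t | 5 | 3 | 5 | q
Witness: ('q', 'r', 5, 3, 5, 'q') appears 0× in E1 but 1× in E2.

no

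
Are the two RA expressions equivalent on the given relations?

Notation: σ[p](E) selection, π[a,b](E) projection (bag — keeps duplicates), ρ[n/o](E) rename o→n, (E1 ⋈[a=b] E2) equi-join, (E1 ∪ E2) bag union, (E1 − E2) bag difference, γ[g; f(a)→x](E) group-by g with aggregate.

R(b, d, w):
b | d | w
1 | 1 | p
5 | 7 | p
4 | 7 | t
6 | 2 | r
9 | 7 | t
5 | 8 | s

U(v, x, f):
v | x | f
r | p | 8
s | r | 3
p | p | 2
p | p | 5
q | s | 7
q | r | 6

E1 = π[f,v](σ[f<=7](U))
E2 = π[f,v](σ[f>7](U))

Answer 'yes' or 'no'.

E1 per-node cardinality:
  U → 6
  σ[f<=7](U) → 5
  π[f,v](σ[f<=7](U)) → 5
E2 per-node cardinality:
  U → 6
  σ[f>7](U) → 1
  π[f,v](σ[f>7](U)) → 1

E1 result:
f | v
2 | p
3 | s
5 | p
6 | q
7 | q
E2 result:
f | v
8 | r
Witness: (8, 'r') appears 0× in E1 but 1× in E2.

no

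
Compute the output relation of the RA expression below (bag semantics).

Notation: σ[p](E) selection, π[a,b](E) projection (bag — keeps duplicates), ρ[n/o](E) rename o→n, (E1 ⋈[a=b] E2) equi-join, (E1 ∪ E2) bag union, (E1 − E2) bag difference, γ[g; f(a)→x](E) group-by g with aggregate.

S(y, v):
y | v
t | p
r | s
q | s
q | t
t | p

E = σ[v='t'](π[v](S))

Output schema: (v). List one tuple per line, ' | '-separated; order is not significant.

Per-node cardinality:
  S → 5
  π[v](S) → 5
  σ[v='t'](π[v](S)) → 1

== RESULT ==
v
t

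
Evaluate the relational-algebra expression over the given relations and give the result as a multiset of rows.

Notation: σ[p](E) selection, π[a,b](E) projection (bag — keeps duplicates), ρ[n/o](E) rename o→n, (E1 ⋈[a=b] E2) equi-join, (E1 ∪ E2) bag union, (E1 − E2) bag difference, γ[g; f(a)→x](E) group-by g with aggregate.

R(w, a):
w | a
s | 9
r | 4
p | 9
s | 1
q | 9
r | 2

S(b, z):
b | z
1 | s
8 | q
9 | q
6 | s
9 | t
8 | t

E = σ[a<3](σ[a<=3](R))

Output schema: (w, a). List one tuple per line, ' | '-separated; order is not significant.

Subexpression sizes:
  R → 6
  σ[a<=3](R) → 2
  σ[a<3](σ[a<=3](R)) → 2

== RESULT ==
w | a
r | 2
s | 1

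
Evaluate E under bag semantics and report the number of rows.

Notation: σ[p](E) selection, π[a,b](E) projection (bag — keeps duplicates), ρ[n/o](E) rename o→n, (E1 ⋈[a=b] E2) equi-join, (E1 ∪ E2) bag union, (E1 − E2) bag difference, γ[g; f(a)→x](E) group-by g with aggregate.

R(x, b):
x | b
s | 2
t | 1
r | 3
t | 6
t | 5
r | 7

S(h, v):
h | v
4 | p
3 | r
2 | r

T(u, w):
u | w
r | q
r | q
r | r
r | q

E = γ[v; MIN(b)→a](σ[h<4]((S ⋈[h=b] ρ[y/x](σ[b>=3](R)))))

Per-node cardinality:
  S → 3
  R → 6
  σ[b>=3](R) → 4
  ρ[y/x](σ[b>=3](R)) → 4
  (S ⋈[h=b] ρ[y/x](σ[b>=3](R))) → 1
  σ[h<4]((S ⋈[h=b] ρ[y/x](σ[b>=3](R)))) → 1
  γ[v; MIN(b)→a](σ[h<4]((S ⋈[h=b] ρ[y/x](σ[b>=3](R))))) → 1

|E| = 1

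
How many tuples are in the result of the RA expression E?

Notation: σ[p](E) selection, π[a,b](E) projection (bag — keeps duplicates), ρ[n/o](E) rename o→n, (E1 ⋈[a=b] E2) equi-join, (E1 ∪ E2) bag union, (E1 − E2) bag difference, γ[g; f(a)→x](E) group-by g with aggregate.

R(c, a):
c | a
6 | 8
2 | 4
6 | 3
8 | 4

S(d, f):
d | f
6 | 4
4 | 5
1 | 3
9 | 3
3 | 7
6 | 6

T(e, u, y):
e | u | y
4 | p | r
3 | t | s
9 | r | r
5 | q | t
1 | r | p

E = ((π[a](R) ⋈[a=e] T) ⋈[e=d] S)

Row counts bottom-up:
  R → 4
  π[a](R) → 4
  T → 5
  (π[a](R) ⋈[a=e] T) → 3
  S → 6
  ((π[a](R) ⋈[a=e] T) ⋈[e=d] S) → 3

|E| = 3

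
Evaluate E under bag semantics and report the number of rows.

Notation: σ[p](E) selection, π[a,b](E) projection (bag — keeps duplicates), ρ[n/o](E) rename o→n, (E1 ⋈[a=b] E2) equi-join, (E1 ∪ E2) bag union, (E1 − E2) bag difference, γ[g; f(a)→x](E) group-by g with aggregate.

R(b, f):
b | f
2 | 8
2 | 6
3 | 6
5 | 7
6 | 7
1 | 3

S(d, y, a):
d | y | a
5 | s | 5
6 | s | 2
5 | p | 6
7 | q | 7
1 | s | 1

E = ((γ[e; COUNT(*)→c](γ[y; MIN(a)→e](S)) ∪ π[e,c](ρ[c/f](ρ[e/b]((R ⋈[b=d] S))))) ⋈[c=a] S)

Stepwise |·|:
  S → 5
  γ[y; MIN(a)→e](S) → 3
  γ[e; COUNT(*)→c](γ[y; MIN(a)→e](S)) → 3
  R → 6
  S → 5
  (R ⋈[b=d] S) → 4
  ρ[e/b]((R ⋈[b=d] S)) → 4
  ρ[c/f](ρ[e/b]((R ⋈[b=d] S))) → 4
  π[e,c](ρ[c/f](ρ[e/b]((R ⋈[b=d] S)))) → 4
  (γ[e; COUNT(*)→c](γ[y; MIN(a)→e](S)) ∪ π[e,c](ρ[c/f](ρ[e/b]((R ⋈[b=d] S))))) → 7
  S → 5
  ((γ[e; COUNT(*)→c](γ[y; MIN(a)→e](S)) ∪ π[e,c](ρ[c/f](ρ[e/b]((R ⋈[b=d] S))))) ⋈[c=a] S) → 6

|E| = 6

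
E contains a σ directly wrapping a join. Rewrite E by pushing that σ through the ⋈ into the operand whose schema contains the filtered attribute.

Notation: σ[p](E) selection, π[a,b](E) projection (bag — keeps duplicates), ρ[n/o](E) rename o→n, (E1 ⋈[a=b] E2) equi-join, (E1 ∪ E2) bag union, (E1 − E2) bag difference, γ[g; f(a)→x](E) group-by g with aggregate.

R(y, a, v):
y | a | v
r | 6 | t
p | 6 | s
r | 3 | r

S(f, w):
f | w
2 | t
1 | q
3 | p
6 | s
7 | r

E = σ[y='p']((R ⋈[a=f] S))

σ filters on y, owned by the left side.
E' = (σ[y='p'](R) ⋈[a=f] S)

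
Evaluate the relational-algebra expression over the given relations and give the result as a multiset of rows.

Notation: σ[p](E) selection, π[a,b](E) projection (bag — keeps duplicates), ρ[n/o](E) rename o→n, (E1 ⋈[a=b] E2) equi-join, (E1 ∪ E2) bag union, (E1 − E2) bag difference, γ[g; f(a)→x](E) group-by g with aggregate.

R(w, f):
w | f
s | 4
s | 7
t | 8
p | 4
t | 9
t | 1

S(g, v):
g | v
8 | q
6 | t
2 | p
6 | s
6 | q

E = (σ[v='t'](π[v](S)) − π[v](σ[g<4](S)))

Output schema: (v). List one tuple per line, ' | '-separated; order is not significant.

Row counts bottom-up:
  S → 5
  π[v](S) → 5
  σ[v='t'](π[v](S)) → 1
  S → 5
  σ[g<4](S) → 1
  π[v](σ[g<4](S)) → 1
  (σ[v='t'](π[v](S)) − π[v](σ[g<4](S))) → 1

== RESULT ==
v
t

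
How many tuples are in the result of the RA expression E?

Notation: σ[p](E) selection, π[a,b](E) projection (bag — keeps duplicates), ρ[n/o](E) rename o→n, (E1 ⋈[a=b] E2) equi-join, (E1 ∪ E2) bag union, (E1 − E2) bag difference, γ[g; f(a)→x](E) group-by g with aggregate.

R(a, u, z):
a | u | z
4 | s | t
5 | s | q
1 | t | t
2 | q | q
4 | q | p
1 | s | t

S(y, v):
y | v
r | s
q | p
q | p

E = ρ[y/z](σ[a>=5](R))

Per-node cardinality:
  R → 6
  σ[a>=5](R) → 1
  ρ[y/z](σ[a>=5](R)) → 1

|E| = 1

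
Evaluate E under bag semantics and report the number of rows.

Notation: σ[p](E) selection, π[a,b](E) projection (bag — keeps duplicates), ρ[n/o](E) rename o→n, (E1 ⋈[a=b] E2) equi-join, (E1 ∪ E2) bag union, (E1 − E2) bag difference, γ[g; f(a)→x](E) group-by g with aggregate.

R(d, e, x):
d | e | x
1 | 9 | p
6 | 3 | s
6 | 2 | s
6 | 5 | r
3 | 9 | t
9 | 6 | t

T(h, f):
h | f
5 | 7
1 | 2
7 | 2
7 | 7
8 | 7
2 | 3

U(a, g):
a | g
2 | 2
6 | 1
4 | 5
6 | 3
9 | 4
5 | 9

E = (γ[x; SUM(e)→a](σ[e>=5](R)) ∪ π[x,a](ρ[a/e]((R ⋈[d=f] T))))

Per-node cardinality:
  R → 6
  σ[e>=5](R) → 4
  γ[x; SUM(e)→a](σ[e>=5](R)) → 3
  R → 6
  T → 6
  (R ⋈[d=f] T) → 1
  ρ[a/e]((R ⋈[d=f] T)) → 1
  π[x,a](ρ[a/e]((R ⋈[d=f] T))) → 1
  (γ[x; SUM(e)→a](σ[e>=5](R)) ∪ π[x,a](ρ[a/e]((R ⋈[d=f] T)))) → 4

|E| = 4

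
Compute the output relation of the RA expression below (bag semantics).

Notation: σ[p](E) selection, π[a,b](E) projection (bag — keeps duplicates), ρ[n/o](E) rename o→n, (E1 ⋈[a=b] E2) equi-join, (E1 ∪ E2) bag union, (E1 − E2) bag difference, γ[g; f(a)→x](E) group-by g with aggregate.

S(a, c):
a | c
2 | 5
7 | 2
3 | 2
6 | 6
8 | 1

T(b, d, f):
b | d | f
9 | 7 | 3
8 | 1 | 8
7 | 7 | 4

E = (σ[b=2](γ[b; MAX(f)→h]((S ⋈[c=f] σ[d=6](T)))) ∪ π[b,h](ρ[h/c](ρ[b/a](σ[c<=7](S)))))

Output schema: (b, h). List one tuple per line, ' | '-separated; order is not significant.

Row counts bottom-up:
  S → 5
  T → 3
  σ[d=6](T) → 0
  (S ⋈[c=f] σ[d=6](T)) → 0
  γ[b; MAX(f)→h]((S ⋈[c=f] σ[d=6](T))) → 0
  σ[b=2](γ[b; MAX(f)→h]((S ⋈[c=f] σ[d=6](T)))) → 0
  S → 5
  σ[c<=7](S) → 5
  ρ[b/a](σ[c<=7](S)) → 5
  ρ[h/c](ρ[b/a](σ[c<=7](S))) → 5
  π[b,h](ρ[h/c](ρ[b/a](σ[c<=7](S)))) → 5
  (σ[b=2](γ[b; MAX(f)→h]((S ⋈[c=f] σ[d=6](T)))) ∪ π[b,h](ρ[h/c](ρ[b/a](σ[c<=7](S))))) → 5

== RESULT ==
b | h
2 | 5
3 | 2
6 | 6
7 | 2
8 | 1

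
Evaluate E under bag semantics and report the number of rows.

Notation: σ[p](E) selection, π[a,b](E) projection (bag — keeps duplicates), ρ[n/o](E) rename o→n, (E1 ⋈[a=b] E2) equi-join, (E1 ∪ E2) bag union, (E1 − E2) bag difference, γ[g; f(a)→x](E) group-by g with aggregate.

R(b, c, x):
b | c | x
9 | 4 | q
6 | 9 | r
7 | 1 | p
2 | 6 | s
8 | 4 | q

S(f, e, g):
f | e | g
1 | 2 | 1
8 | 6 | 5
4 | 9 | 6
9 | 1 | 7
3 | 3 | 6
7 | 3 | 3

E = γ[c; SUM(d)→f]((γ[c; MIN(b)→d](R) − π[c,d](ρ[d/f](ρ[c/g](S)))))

Subexpression sizes:
  R → 5
  γ[c; MIN(b)→d](R) → 4
  S → 6
  ρ[c/g](S) → 6
  ρ[d/f](ρ[c/g](S)) → 6
  π[c,d](ρ[d/f](ρ[c/g](S))) → 6
  (γ[c; MIN(b)→d](R) − π[c,d](ρ[d/f](ρ[c/g](S)))) → 4
  γ[c; SUM(d)→f]((γ[c; MIN(b)→d](R) − π[c,d](ρ[d/f](ρ[c/g](S))))) → 4

|E| = 4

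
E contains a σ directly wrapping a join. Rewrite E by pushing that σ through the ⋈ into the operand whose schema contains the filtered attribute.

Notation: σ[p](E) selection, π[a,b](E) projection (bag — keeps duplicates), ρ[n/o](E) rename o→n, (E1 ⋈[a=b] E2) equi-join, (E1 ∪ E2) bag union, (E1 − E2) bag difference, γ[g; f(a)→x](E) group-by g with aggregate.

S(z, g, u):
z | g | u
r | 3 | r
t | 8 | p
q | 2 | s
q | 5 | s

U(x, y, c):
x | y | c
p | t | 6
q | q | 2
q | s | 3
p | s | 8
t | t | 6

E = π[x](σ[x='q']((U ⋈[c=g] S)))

σ filters on x, owned by the left side.
E' = π[x]((σ[x='q'](U) ⋈[c=g] S))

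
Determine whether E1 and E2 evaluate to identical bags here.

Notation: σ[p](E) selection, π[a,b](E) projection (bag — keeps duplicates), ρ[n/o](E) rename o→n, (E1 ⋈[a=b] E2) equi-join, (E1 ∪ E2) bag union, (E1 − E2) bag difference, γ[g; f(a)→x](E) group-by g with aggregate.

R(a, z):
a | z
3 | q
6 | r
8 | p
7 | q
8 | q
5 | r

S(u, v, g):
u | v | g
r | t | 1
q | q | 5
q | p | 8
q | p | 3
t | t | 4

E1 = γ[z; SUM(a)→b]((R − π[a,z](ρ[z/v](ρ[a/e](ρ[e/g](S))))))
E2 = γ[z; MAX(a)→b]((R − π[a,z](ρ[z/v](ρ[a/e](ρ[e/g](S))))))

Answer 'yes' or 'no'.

E1 subexpression sizes:
  R → 6
  S → 5
  ρ[e/g](S) → 5
  ρ[a/e](ρ[e/g](S)) → 5
  ρ[z/v](ρ[a/e](ρ[e/g](S))) → 5
  π[a,z](ρ[z/v](ρ[a/e](ρ[e/g](S)))) → 5
  (R − π[a,z](ρ[z/v](ρ[a/e](ρ[e/g](S))))) → 5
  γ[z; SUM(a)→b]((R − π[a,z](ρ[z/v](ρ[a/e](ρ[e/g](S)))))) → 2
E2 subexpression sizes:
  R → 6
  S → 5
  ρ[e/g](S) → 5
  ρ[a/e](ρ[e/g](S)) → 5
  ρ[z/v](ρ[a/e](ρ[e/g](S))) → 5
  π[a,z](ρ[z/v](ρ[a/e](ρ[e/g](S)))) → 5
  (R − π[a,z](ρ[z/v](ρ[a/e](ρ[e/g](S))))) → 5
  γ[z; MAX(a)→b]((R − π[a,z](ρ[z/v](ρ[a/e](ρ[e/g](S)))))) → 2

E1 result:
z | b
q | 18
r | 11
E2 result:
z | b
q | 8
r | 6
Witness: ('q', 8) appears 0× in E1 but 1× in E2.

no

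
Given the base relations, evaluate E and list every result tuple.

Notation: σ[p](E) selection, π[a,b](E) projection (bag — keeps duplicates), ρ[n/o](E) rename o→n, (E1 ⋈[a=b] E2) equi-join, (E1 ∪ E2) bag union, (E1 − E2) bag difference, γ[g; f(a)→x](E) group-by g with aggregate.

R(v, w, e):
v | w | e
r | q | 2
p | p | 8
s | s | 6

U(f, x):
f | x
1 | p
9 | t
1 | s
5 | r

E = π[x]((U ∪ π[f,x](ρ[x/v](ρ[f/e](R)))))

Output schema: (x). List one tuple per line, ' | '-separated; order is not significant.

Per-node cardinality:
  U → 4
  R → 3
  ρ[f/e](R) → 3
  ρ[x/v](ρ[f/e](R)) → 3
  π[f,x](ρ[x/v](ρ[f/e](R))) → 3
  (U ∪ π[f,x](ρ[x/v](ρ[f/e](R)))) → 7
  π[x]((U ∪ π[f,x](ρ[x/v](ρ[f/e](R))))) → 7

== RESULT ==
x
p
p
r
r
s
s
t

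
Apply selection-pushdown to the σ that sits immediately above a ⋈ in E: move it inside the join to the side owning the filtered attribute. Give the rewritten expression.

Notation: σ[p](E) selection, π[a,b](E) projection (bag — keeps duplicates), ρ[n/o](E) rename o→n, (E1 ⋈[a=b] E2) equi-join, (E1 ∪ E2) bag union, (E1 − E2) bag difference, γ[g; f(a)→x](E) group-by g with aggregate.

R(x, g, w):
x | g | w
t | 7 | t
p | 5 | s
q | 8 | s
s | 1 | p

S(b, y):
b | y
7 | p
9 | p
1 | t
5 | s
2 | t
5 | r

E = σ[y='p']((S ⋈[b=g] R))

σ filters on y, owned by the left side.
E' = (σ[y='p'](S) ⋈[b=g] R)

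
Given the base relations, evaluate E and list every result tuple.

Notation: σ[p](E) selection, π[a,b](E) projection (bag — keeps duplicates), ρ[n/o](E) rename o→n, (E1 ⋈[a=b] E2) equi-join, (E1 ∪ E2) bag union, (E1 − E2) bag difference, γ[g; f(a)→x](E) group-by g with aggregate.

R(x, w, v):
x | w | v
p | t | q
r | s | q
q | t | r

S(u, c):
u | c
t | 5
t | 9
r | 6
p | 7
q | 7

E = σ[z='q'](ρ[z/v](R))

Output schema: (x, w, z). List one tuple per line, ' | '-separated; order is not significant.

Stepwise |·|:
  R → 3
  ρ[z/v](R) → 3
  σ[z='q'](ρ[z/v](R)) → 2

== RESULT ==
x | w | z
p | t | q
r | s | q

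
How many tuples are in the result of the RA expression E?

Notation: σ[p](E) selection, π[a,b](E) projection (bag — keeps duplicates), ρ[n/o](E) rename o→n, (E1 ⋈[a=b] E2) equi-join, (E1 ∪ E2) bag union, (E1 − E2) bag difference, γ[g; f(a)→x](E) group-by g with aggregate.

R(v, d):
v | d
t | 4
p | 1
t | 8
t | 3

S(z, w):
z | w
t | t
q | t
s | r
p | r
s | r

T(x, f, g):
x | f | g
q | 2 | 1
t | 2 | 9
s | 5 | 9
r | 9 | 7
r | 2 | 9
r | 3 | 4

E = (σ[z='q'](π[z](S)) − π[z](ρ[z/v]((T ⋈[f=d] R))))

Stepwise |·|:
  S → 5
  π[z](S) → 5
  σ[z='q'](π[z](S)) → 1
  T → 6
  R → 4
  (T ⋈[f=d] R) → 1
  ρ[z/v]((T ⋈[f=d] R)) → 1
  π[z](ρ[z/v]((T ⋈[f=d] R))) → 1
  (σ[z='q'](π[z](S)) − π[z](ρ[z/v]((T ⋈[f=d] R)))) → 1

|E| = 1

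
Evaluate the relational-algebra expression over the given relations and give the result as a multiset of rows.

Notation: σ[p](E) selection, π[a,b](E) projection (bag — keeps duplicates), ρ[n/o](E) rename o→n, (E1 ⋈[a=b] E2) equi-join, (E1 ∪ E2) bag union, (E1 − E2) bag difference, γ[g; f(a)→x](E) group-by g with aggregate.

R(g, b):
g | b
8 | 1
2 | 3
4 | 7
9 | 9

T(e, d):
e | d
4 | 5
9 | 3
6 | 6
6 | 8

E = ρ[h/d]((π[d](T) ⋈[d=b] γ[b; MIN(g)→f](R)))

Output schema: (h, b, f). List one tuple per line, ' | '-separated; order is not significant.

Subexpression sizes:
  T → 4
  π[d](T) → 4
  R → 4
  γ[b; MIN(g)→f](R) → 4
  (π[d](T) ⋈[d=b] γ[b; MIN(g)→f](R)) → 1
  ρ[h/d]((π[d](T) ⋈[d=b] γ[b; MIN(g)→f](R))) → 1

== RESULT ==
h | b | f
3 | 3 | 2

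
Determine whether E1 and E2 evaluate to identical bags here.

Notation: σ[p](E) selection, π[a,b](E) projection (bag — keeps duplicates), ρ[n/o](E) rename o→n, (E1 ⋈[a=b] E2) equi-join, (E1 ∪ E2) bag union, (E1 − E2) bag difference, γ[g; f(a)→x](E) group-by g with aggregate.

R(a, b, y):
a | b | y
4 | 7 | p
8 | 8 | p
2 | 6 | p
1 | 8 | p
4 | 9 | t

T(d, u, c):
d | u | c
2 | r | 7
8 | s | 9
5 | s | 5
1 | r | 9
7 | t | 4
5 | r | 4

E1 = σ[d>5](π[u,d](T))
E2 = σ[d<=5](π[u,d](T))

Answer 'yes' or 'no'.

E1 stepwise |·|:
  T → 6
  π[u,d](T) → 6
  σ[d>5](π[u,d](T)) → 2
E2 stepwise |·|:
  T → 6
  π[u,d](T) → 6
  σ[d<=5](π[u,d](T)) → 4

E1 result:
u | d
s | 8
t | 7
E2 result:
u | d
r | 1
r | 2
r | 5
s | 5
Witness: ('r', 1) appears 0× in E1 but 1× in E2.

no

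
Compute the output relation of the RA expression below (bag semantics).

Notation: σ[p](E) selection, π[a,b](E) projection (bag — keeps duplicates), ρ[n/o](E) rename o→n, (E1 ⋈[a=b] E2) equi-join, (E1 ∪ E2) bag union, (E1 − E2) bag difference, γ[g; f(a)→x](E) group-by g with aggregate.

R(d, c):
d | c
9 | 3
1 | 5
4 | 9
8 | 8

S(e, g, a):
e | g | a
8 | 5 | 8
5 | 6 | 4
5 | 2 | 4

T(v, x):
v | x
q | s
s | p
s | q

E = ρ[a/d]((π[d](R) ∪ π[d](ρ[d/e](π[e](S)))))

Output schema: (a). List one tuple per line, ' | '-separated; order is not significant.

Row counts bottom-up:
  R → 4
  π[d](R) → 4
  S → 3
  π[e](S) → 3
  ρ[d/e](π[e](S)) → 3
  π[d](ρ[d/e](π[e](S))) → 3
  (π[d](R) ∪ π[d](ρ[d/e](π[e](S)))) → 7
  ρ[a/d]((π[d](R) ∪ π[d](ρ[d/e](π[e](S))))) → 7

== RESULT ==
a
1
4
5
5
8
8
9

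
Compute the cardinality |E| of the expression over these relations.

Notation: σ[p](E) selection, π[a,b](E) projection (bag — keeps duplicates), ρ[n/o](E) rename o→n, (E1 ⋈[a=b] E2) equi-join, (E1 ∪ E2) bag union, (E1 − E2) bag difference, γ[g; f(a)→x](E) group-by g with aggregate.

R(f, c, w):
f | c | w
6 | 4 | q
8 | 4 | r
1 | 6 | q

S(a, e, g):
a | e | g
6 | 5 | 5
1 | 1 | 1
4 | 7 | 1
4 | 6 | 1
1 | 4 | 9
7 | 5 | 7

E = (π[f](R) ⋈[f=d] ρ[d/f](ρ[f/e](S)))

Subexpression sizes:
  R → 3
  π[f](R) → 3
  S → 6
  ρ[f/e](S) → 6
  ρ[d/f](ρ[f/e](S)) → 6
  (π[f](R) ⋈[f=d] ρ[d/f](ρ[f/e](S))) → 2

|E| = 2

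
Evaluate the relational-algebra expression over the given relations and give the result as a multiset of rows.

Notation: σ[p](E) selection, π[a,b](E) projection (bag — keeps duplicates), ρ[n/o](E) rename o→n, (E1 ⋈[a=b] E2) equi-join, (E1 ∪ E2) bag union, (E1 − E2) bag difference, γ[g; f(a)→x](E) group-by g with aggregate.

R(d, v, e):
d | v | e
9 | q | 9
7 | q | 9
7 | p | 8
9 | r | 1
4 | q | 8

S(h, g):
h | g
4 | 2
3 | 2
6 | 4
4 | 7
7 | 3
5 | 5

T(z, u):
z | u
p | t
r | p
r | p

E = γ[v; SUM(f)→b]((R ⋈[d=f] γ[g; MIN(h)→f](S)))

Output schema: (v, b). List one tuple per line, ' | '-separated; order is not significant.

Subexpression sizes:
  R → 5
  S → 6
  γ[g; MIN(h)→f](S) → 5
  (R ⋈[d=f] γ[g; MIN(h)→f](S)) → 3
  γ[v; SUM(f)→b]((R ⋈[d=f] γ[g; MIN(h)→f](S))) → 2

== RESULT ==
v | b
p | 7
q | 11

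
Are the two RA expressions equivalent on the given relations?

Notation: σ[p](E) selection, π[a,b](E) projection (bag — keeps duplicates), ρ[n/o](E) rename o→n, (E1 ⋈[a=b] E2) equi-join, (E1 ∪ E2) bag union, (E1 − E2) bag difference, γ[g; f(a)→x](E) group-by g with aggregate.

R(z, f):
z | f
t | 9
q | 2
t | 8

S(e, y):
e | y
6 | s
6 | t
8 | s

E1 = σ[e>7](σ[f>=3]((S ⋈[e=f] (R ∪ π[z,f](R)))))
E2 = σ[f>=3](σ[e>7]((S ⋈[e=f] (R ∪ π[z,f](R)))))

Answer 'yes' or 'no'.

E1 subexpression sizes:
  S → 3
  R → 3
  R → 3
  π[z,f](R) → 3
  (R ∪ π[z,f](R)) → 6
  (S ⋈[e=f] (R ∪ π[z,f](R))) → 2
  σ[f>=3]((S ⋈[e=f] (R ∪ π[z,f](R)))) → 2
  σ[e>7](σ[f>=3]((S ⋈[e=f] (R ∪ π[z,f](R))))) → 2
E2 subexpression sizes:
  S → 3
  R → 3
  R → 3
  π[z,f](R) → 3
  (R ∪ π[z,f](R)) → 6
  (S ⋈[e=f] (R ∪ π[z,f](R))) → 2
  σ[e>7]((S ⋈[e=f] (R ∪ π[z,f](R)))) → 2
  σ[f>=3](σ[e>7]((S ⋈[e=f] (R ∪ π[z,f](R))))) → 2

E1 and E2 produce the same multiset:
e | y | z | f
8 | s | t | 8
8 | s | t | 8

yes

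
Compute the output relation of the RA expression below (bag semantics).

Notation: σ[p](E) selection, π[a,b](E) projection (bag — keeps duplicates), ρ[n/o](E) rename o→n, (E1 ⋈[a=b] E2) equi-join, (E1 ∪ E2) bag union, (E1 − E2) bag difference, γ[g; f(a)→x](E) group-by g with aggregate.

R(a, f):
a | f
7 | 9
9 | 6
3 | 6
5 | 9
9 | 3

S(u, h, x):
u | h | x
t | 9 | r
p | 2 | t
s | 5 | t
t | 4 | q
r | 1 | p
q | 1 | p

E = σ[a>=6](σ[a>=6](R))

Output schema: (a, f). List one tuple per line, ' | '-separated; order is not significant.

Subexpression sizes:
  R → 5
  σ[a>=6](R) → 3
  σ[a>=6](σ[a>=6](R)) → 3

== RESULT ==
a | f
7 | 9
9 | 3
9 | 6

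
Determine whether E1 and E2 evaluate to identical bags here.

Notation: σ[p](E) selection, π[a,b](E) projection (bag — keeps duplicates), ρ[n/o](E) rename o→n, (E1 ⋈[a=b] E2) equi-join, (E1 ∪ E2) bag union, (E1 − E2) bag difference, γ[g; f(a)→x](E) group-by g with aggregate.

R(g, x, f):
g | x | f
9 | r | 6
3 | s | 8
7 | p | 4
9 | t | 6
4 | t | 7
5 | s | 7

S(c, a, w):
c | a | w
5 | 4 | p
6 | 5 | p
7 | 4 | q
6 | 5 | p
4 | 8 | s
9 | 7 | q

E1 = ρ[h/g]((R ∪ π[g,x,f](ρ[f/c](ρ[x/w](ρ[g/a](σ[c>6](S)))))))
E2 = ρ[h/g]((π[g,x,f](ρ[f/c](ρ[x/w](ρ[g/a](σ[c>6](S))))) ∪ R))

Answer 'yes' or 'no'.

E1 per-node cardinality:
  R → 6
  S → 6
  σ[c>6](S) → 2
  ρ[g/a](σ[c>6](S)) → 2
  ρ[x/w](ρ[g/a](σ[c>6](S))) → 2
  ρ[f/c](ρ[x/w](ρ[g/a](σ[c>6](S)))) → 2
  π[g,x,f](ρ[f/c](ρ[x/w](ρ[g/a](σ[c>6](S))))) → 2
  (R ∪ π[g,x,f](ρ[f/c](ρ[x/w](ρ[g/a](σ[c>6](S)))))) → 8
  ρ[h/g]((R ∪ π[g,x,f](ρ[f/c](ρ[x/w](ρ[g/a](σ[c>6](S))))))) → 8
E2 per-node cardinality:
  S → 6
  σ[c>6](S) → 2
  ρ[g/a](σ[c>6](S)) → 2
  ρ[x/w](ρ[g/a](σ[c>6](S))) → 2
  ρ[f/c](ρ[x/w](ρ[g/a](σ[c>6](S)))) → 2
  π[g,x,f](ρ[f/c](ρ[x/w](ρ[g/a](σ[c>6](S))))) → 2
  R → 6
  (π[g,x,f](ρ[f/c](ρ[x/w](ρ[g/a](σ[c>6](S))))) ∪ R) → 8
  ρ[h/g]((π[g,x,f](ρ[f/c](ρ[x/w](ρ[g/a](σ[c>6](S))))) ∪ R)) → 8

E1 and E2 produce the same multiset:
h | x | f
3 | s | 8
4 | q | 7
4 | t | 7
5 | s | 7
7 | p | 4
7 | q | 9
9 | r | 6
9 | t | 6

yes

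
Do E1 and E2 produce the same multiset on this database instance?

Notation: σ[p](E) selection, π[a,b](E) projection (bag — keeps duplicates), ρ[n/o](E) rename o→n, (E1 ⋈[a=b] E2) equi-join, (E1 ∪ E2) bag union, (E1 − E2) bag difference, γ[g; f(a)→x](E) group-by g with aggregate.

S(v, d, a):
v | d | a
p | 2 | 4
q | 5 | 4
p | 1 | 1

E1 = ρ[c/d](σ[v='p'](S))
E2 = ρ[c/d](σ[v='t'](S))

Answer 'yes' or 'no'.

E1 stepwise |·|:
  S → 3
  σ[v='p'](S) → 2
  ρ[c/d](σ[v='p'](S)) → 2
E2 stepwise |·|:
  S → 3
  σ[v='t'](S) → 0
  ρ[c/d](σ[v='t'](S)) → 0

E1 result:
v | c | a
p | 1 | 1
p | 2 | 4
E2 result:
v | c | a
(0 rows)
Witness: ('p', 2, 4) appears 1× in E1 but 0× in E2.

no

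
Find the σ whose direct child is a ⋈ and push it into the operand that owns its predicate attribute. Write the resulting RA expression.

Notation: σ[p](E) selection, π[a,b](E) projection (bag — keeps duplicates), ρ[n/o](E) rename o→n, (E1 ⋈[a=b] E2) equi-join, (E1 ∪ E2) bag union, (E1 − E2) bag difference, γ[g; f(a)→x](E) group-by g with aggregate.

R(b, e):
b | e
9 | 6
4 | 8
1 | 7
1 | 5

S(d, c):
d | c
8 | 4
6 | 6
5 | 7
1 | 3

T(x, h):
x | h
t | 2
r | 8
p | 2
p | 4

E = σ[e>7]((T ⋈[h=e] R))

σ filters on e, owned by the right side.
E' = (T ⋈[h=e] σ[e>7](R))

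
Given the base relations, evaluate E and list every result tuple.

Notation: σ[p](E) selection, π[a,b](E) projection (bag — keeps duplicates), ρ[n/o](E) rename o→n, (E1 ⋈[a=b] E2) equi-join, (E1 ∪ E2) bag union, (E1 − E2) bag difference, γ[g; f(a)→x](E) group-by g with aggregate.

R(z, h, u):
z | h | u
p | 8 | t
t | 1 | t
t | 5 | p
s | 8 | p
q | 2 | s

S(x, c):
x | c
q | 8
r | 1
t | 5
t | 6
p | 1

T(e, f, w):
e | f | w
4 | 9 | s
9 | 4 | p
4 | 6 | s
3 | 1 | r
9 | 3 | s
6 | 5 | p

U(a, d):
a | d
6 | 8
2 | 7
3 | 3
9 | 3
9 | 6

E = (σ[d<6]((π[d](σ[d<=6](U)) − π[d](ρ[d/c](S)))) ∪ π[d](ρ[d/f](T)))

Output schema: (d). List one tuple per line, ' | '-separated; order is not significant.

Row counts bottom-up:
  U → 5
  σ[d<=6](U) → 3
  π[d](σ[d<=6](U)) → 3
  S → 5
  ρ[d/c](S) → 5
  π[d](ρ[d/c](S)) → 5
  (π[d](σ[d<=6](U)) − π[d](ρ[d/c](S))) → 2
  σ[d<6]((π[d](σ[d<=6](U)) − π[d](ρ[d/c](S)))) → 2
  T → 6
  ρ[d/f](T) → 6
  π[d](ρ[d/f](T)) → 6
  (σ[d<6]((π[d](σ[d<=6](U)) − π[d](ρ[d/c](S)))) ∪ π[d](ρ[d/f](T))) → 8

== RESULT ==
d
1
3
3
3
4
5
6
9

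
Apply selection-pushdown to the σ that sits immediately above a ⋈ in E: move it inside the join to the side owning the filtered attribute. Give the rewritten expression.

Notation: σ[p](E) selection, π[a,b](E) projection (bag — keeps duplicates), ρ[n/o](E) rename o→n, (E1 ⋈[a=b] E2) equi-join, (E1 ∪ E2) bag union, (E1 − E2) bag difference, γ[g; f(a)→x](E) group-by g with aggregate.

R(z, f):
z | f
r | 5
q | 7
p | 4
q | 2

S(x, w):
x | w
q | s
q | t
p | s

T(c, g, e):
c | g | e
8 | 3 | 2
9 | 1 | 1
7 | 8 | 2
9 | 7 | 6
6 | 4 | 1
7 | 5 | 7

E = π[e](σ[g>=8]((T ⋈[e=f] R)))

σ filters on g, owned by the left side.
E' = π[e]((σ[g>=8](T) ⋈[e=f] R))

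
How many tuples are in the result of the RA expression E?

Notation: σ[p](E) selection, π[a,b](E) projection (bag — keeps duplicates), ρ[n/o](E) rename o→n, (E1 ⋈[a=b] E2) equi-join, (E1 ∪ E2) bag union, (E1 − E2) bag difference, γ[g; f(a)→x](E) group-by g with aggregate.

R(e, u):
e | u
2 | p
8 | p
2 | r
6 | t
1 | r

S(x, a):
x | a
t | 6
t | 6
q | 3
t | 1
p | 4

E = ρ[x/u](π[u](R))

Subexpression sizes:
  R → 5
  π[u](R) → 5
  ρ[x/u](π[u](R)) → 5

|E| = 5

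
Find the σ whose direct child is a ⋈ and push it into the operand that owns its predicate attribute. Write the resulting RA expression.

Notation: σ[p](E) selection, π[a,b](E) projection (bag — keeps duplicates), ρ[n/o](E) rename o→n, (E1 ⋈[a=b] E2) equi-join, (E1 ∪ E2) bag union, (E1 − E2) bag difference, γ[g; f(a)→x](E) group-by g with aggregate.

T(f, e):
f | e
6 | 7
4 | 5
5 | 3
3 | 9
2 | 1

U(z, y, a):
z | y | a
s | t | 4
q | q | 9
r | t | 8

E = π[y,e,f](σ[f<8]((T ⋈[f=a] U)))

σ filters on f, owned by the left side.
E' = π[y,e,f]((σ[f<8](T) ⋈[f=a] U))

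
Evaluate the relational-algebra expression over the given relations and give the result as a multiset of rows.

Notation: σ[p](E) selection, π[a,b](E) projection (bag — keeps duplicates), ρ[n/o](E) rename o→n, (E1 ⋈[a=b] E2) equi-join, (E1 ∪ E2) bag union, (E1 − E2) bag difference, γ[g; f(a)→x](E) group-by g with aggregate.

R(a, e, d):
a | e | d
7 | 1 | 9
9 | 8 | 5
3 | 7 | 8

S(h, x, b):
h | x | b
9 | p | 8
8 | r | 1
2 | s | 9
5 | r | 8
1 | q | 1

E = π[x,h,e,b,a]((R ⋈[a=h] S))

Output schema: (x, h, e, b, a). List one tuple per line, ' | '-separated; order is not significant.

Subexpression sizes:
  R → 3
  S → 5
  (R ⋈[a=h] S) → 1
  π[x,h,e,b,a]((R ⋈[a=h] S)) → 1

== RESULT ==
x | h | e | b | a
p | 9 | 8 | 8 | 9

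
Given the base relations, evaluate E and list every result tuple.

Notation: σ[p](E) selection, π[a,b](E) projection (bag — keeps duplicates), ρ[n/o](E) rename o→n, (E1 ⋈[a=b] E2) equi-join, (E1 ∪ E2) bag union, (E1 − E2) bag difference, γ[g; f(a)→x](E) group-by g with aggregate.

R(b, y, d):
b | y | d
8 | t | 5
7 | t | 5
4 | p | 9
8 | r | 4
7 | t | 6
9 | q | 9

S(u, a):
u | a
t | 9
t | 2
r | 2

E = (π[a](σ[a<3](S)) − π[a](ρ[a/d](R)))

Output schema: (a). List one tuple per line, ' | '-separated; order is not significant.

Stepwise |·|:
  S → 3
  σ[a<3](S) → 2
  π[a](σ[a<3](S)) → 2
  R → 6
  ρ[a/d](R) → 6
  π[a](ρ[a/d](R)) → 6
  (π[a](σ[a<3](S)) − π[a](ρ[a/d](R))) → 2

== RESULT ==
a
2
2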